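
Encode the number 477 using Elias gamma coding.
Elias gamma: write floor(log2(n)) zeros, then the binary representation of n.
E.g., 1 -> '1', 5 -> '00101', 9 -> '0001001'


num_bits = floor(log2(477)) + 1 = 9
leading_zeros = num_bits - 1 = 8
binary(477) = 111011101

Elias gamma(477) = '00000000' + '111011101' = 00000000111011101 (17 bits)


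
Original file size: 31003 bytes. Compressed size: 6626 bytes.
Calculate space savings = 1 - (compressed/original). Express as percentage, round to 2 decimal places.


ratio = compressed/original = 6626/31003 = 0.213721
savings = 1 - ratio = 1 - 0.213721 = 0.786279
as a percentage: 0.786279 * 100 = 78.63%

Space savings = 1 - 6626/31003 = 78.63%


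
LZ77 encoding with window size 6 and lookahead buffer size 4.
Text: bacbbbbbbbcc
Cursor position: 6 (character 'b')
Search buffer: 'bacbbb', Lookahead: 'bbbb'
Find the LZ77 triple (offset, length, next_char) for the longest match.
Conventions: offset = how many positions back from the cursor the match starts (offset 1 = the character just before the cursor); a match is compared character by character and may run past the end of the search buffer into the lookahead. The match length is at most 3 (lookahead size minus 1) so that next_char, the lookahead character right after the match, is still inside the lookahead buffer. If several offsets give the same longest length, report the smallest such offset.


Try each offset into the search buffer:
  offset=1 (pos 5, char 'b'): match length 3
  offset=2 (pos 4, char 'b'): match length 3
  offset=3 (pos 3, char 'b'): match length 3
  offset=4 (pos 2, char 'c'): match length 0
  offset=5 (pos 1, char 'a'): match length 0
  offset=6 (pos 0, char 'b'): match length 1
Longest match has length 3, found at offsets 1, 2, 3; take the smallest, offset 1.
next_char = character at position 6 + 3 = 9 -> 'b'

Best match: offset=1, length=3 (matching 'bbb' starting at position 5)
LZ77 triple: (1, 3, 'b')


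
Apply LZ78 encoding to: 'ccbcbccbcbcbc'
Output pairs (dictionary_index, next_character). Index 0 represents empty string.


LZ78 encoding steps:
Dictionary: {0: ''}
Step 1: w='' (idx 0), next='c' -> output (0, 'c'), add 'c' as idx 1
Step 2: w='c' (idx 1), next='b' -> output (1, 'b'), add 'cb' as idx 2
Step 3: w='cb' (idx 2), next='c' -> output (2, 'c'), add 'cbc' as idx 3
Step 4: w='cbc' (idx 3), next='b' -> output (3, 'b'), add 'cbcb' as idx 4
Step 5: w='cbc' (idx 3), end of input -> output (3, '')


Encoded: [(0, 'c'), (1, 'b'), (2, 'c'), (3, 'b'), (3, '')]


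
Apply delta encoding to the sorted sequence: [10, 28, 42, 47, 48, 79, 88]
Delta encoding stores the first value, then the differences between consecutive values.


First value: 10
Deltas:
  28 - 10 = 18
  42 - 28 = 14
  47 - 42 = 5
  48 - 47 = 1
  79 - 48 = 31
  88 - 79 = 9


Delta encoded: [10, 18, 14, 5, 1, 31, 9]


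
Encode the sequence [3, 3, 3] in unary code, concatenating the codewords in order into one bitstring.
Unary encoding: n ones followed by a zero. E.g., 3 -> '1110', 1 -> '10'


Encode each number as n ones followed by a terminating 0:
  3 -> 1110 (4 bits)
  3 -> 1110 (4 bits)
  3 -> 1110 (4 bits)
Total length = 4 + 4 + 4 = 12 bits.

Unary([3, 3, 3]) = 111011101110 (12 bits)


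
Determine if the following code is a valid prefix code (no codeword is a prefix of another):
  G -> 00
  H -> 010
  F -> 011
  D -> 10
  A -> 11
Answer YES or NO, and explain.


Checking each pair (does one codeword prefix another?):
  G='00' vs H='010': no prefix
  G='00' vs F='011': no prefix
  G='00' vs D='10': no prefix
  G='00' vs A='11': no prefix
  H='010' vs G='00': no prefix
  H='010' vs F='011': no prefix
  H='010' vs D='10': no prefix
  H='010' vs A='11': no prefix
  F='011' vs G='00': no prefix
  F='011' vs H='010': no prefix
  F='011' vs D='10': no prefix
  F='011' vs A='11': no prefix
  D='10' vs G='00': no prefix
  D='10' vs H='010': no prefix
  D='10' vs F='011': no prefix
  D='10' vs A='11': no prefix
  A='11' vs G='00': no prefix
  A='11' vs H='010': no prefix
  A='11' vs F='011': no prefix
  A='11' vs D='10': no prefix
No violation found over all pairs.

YES -- this is a valid prefix code. No codeword is a prefix of any other codeword.


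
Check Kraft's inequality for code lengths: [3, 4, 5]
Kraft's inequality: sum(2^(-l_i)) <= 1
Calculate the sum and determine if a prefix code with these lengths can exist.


Sum = 2^(-3) + 2^(-4) + 2^(-5)
    = 0.125 + 0.0625 + 0.03125
    = 7/32 = 0.21875
Since 0.21875 <= 1, Kraft's inequality IS satisfied.
A prefix code with these lengths CAN exist.

Kraft sum = 0.21875. Satisfied.


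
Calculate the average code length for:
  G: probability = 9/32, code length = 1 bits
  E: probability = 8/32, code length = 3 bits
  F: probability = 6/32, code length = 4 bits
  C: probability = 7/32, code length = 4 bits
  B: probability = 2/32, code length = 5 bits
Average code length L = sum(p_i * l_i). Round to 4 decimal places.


Weighted contributions p_i * l_i:
  G: (9/32) * 1 = 9/32
  E: (8/32) * 3 = 24/32
  F: (6/32) * 4 = 24/32
  C: (7/32) * 4 = 28/32
  B: (2/32) * 5 = 10/32
Sum = (9 + 24 + 24 + 28 + 10)/32 = 95/32

L = 95/32 = 2.9688 bits/symbol


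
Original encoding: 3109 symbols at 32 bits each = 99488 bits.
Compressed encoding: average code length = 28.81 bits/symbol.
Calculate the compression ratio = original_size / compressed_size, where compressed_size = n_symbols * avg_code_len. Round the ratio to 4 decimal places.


original_size = n_symbols * orig_bits = 3109 * 32 = 99488 bits
compressed_size = n_symbols * avg_code_len = 3109 * 28.81 = 89570.29 bits
ratio = original_size / compressed_size = 99488 / 89570.29 = 1.1107

Compression ratio = 1.1107


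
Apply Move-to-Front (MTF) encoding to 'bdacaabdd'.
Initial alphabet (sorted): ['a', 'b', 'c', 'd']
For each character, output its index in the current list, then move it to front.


MTF encoding:
'b': index 1 in ['a', 'b', 'c', 'd'] -> ['b', 'a', 'c', 'd']
'd': index 3 in ['b', 'a', 'c', 'd'] -> ['d', 'b', 'a', 'c']
'a': index 2 in ['d', 'b', 'a', 'c'] -> ['a', 'd', 'b', 'c']
'c': index 3 in ['a', 'd', 'b', 'c'] -> ['c', 'a', 'd', 'b']
'a': index 1 in ['c', 'a', 'd', 'b'] -> ['a', 'c', 'd', 'b']
'a': index 0 in ['a', 'c', 'd', 'b'] -> ['a', 'c', 'd', 'b']
'b': index 3 in ['a', 'c', 'd', 'b'] -> ['b', 'a', 'c', 'd']
'd': index 3 in ['b', 'a', 'c', 'd'] -> ['d', 'b', 'a', 'c']
'd': index 0 in ['d', 'b', 'a', 'c'] -> ['d', 'b', 'a', 'c']


Output: [1, 3, 2, 3, 1, 0, 3, 3, 0]


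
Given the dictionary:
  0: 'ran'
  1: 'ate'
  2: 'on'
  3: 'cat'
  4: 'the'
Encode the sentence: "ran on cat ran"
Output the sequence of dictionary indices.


Look up each word in the dictionary:
  'ran' -> 0
  'on' -> 2
  'cat' -> 3
  'ran' -> 0

Encoded: [0, 2, 3, 0]


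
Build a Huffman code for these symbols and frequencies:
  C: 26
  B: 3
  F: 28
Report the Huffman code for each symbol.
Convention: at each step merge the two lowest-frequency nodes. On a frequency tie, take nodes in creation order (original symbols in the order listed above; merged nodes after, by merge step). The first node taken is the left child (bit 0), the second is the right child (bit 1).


Huffman tree construction:
Step 1: Merge B(3) + C(26) = 29
Step 2: Merge F(28) + (B+C)(29) = 57
Read each symbol's code off the tree from the root (left child = 0, right child = 1).

Codes:
  C: 11 (length 2)
  B: 10 (length 2)
  F: 0 (length 1)
Average code length: 86/57 = 1.5088 bits/symbol


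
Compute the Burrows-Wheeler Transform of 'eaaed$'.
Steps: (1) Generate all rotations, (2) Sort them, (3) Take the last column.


Rotations (sorted):
  0: $eaaed -> last char: d
  1: aaed$e -> last char: e
  2: aed$ea -> last char: a
  3: d$eaae -> last char: e
  4: eaaed$ -> last char: $
  5: ed$eaa -> last char: a


BWT = deae$a


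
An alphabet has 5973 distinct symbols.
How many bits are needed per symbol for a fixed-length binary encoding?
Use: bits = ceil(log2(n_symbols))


log2(5973) = 12.5442
Bracket: 2^12 = 4096 < 5973 <= 2^13 = 8192
So ceil(log2(5973)) = 13

bits = ceil(log2(5973)) = ceil(12.5442) = 13 bits


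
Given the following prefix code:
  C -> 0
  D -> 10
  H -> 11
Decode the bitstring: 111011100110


Decoding step by step:
Bits 11 -> H
Bits 10 -> D
Bits 11 -> H
Bits 10 -> D
Bits 0 -> C
Bits 11 -> H
Bits 0 -> C


Decoded message: HDHDCHC


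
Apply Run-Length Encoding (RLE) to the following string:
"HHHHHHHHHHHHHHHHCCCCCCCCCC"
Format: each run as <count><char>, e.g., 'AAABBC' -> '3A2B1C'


Scanning runs left to right:
  i=0: run of 'H' x 16 -> '16H'
  i=16: run of 'C' x 10 -> '10C'

RLE = 16H10C


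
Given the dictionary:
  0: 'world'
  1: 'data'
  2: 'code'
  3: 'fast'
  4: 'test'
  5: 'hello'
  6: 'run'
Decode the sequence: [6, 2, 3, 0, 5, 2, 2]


Look up each index in the dictionary:
  6 -> 'run'
  2 -> 'code'
  3 -> 'fast'
  0 -> 'world'
  5 -> 'hello'
  2 -> 'code'
  2 -> 'code'

Decoded: "run code fast world hello code code"


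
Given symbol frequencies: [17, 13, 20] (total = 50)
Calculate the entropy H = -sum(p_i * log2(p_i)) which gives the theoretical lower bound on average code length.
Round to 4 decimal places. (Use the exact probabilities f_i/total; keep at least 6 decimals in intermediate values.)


Per-symbol terms -p_i * log2(p_i) with p_i = f_i/50:
  p = 17/50 = 0.340000: log2(p) = -1.556393, -p*log2(p) = 0.529174
  p = 13/50 = 0.260000: log2(p) = -1.943416, -p*log2(p) = 0.505288
  p = 20/50 = 0.400000: log2(p) = -1.321928, -p*log2(p) = 0.528771
H = 0.529174 + 0.505288 + 0.528771 = 1.563233

H = 1.5632 bits/symbol


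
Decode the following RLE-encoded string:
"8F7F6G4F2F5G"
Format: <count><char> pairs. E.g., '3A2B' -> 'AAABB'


Expanding each <count><char> pair:
  8F -> 'FFFFFFFF'
  7F -> 'FFFFFFF'
  6G -> 'GGGGGG'
  4F -> 'FFFF'
  2F -> 'FF'
  5G -> 'GGGGG'

Decoded = FFFFFFFFFFFFFFFGGGGGGFFFFFFGGGGG


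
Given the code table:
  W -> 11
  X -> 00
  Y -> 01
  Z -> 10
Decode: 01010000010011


Decoding:
01 -> Y
01 -> Y
00 -> X
00 -> X
01 -> Y
00 -> X
11 -> W


Result: YYXXYXW


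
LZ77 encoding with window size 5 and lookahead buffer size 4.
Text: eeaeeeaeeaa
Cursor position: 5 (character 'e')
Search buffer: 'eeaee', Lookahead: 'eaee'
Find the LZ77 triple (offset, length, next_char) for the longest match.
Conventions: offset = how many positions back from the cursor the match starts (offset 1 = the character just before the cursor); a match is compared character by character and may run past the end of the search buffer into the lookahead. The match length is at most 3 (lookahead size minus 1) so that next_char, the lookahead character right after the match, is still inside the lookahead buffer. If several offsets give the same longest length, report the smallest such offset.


Try each offset into the search buffer:
  offset=1 (pos 4, char 'e'): match length 1
  offset=2 (pos 3, char 'e'): match length 1
  offset=3 (pos 2, char 'a'): match length 0
  offset=4 (pos 1, char 'e'): match length 3
  offset=5 (pos 0, char 'e'): match length 1
Longest match has length 3 at offset 4.
next_char = character at position 5 + 3 = 8 -> 'e'

Best match: offset=4, length=3 (matching 'eae' starting at position 1)
LZ77 triple: (4, 3, 'e')


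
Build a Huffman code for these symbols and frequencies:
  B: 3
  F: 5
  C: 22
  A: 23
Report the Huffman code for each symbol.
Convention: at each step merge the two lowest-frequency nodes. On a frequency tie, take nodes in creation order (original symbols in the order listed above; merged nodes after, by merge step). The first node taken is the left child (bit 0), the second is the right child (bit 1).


Huffman tree construction:
Step 1: Merge B(3) + F(5) = 8
Step 2: Merge (B+F)(8) + C(22) = 30
Step 3: Merge A(23) + ((B+F)+C)(30) = 53
Read each symbol's code off the tree from the root (left child = 0, right child = 1).

Codes:
  B: 100 (length 3)
  F: 101 (length 3)
  C: 11 (length 2)
  A: 0 (length 1)
Average code length: 91/53 = 1.7170 bits/symbol


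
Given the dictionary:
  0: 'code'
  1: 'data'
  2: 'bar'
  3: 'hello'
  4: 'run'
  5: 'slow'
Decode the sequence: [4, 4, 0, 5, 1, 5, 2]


Look up each index in the dictionary:
  4 -> 'run'
  4 -> 'run'
  0 -> 'code'
  5 -> 'slow'
  1 -> 'data'
  5 -> 'slow'
  2 -> 'bar'

Decoded: "run run code slow data slow bar"


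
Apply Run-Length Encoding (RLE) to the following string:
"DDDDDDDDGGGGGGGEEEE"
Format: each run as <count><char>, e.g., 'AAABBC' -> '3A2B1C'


Scanning runs left to right:
  i=0: run of 'D' x 8 -> '8D'
  i=8: run of 'G' x 7 -> '7G'
  i=15: run of 'E' x 4 -> '4E'

RLE = 8D7G4E


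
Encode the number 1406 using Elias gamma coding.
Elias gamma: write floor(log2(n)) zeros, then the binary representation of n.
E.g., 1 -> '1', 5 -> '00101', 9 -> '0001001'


num_bits = floor(log2(1406)) + 1 = 11
leading_zeros = num_bits - 1 = 10
binary(1406) = 10101111110

Elias gamma(1406) = '0000000000' + '10101111110' = 000000000010101111110 (21 bits)


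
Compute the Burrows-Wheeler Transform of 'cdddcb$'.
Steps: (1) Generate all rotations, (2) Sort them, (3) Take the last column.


Rotations (sorted):
  0: $cdddcb -> last char: b
  1: b$cdddc -> last char: c
  2: cb$cddd -> last char: d
  3: cdddcb$ -> last char: $
  4: dcb$cdd -> last char: d
  5: ddcb$cd -> last char: d
  6: dddcb$c -> last char: c


BWT = bcd$ddc


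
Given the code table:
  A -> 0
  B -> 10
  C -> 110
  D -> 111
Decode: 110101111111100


Decoding:
110 -> C
10 -> B
111 -> D
111 -> D
110 -> C
0 -> A


Result: CBDDCA


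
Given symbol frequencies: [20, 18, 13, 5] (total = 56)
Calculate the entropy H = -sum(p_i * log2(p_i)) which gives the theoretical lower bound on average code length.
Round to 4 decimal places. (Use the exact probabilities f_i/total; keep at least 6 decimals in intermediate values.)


Per-symbol terms -p_i * log2(p_i) with p_i = f_i/56:
  p = 20/56 = 0.357143: log2(p) = -1.485427, -p*log2(p) = 0.530510
  p = 18/56 = 0.321429: log2(p) = -1.637430, -p*log2(p) = 0.526317
  p = 13/56 = 0.232143: log2(p) = -2.106915, -p*log2(p) = 0.489105
  p = 5/56 = 0.089286: log2(p) = -3.485427, -p*log2(p) = 0.311199
H = 0.530510 + 0.526317 + 0.489105 + 0.311199 = 1.857131

H = 1.8571 bits/symbol


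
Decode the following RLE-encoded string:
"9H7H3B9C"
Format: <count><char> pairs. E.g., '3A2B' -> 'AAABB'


Expanding each <count><char> pair:
  9H -> 'HHHHHHHHH'
  7H -> 'HHHHHHH'
  3B -> 'BBB'
  9C -> 'CCCCCCCCC'

Decoded = HHHHHHHHHHHHHHHHBBBCCCCCCCCC


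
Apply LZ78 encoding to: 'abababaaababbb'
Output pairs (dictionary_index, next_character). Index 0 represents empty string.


LZ78 encoding steps:
Dictionary: {0: ''}
Step 1: w='' (idx 0), next='a' -> output (0, 'a'), add 'a' as idx 1
Step 2: w='' (idx 0), next='b' -> output (0, 'b'), add 'b' as idx 2
Step 3: w='a' (idx 1), next='b' -> output (1, 'b'), add 'ab' as idx 3
Step 4: w='ab' (idx 3), next='a' -> output (3, 'a'), add 'aba' as idx 4
Step 5: w='a' (idx 1), next='a' -> output (1, 'a'), add 'aa' as idx 5
Step 6: w='b' (idx 2), next='a' -> output (2, 'a'), add 'ba' as idx 6
Step 7: w='b' (idx 2), next='b' -> output (2, 'b'), add 'bb' as idx 7
Step 8: w='b' (idx 2), end of input -> output (2, '')


Encoded: [(0, 'a'), (0, 'b'), (1, 'b'), (3, 'a'), (1, 'a'), (2, 'a'), (2, 'b'), (2, '')]


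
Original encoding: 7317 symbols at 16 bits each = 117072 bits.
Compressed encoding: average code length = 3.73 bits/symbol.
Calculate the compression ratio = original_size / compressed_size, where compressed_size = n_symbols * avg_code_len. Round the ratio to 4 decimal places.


original_size = n_symbols * orig_bits = 7317 * 16 = 117072 bits
compressed_size = n_symbols * avg_code_len = 7317 * 3.73 = 27292.41 bits
ratio = original_size / compressed_size = 117072 / 27292.41 = 4.2895

Compression ratio = 4.2895


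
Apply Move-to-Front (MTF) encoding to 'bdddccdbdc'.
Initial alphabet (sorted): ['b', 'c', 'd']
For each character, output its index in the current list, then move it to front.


MTF encoding:
'b': index 0 in ['b', 'c', 'd'] -> ['b', 'c', 'd']
'd': index 2 in ['b', 'c', 'd'] -> ['d', 'b', 'c']
'd': index 0 in ['d', 'b', 'c'] -> ['d', 'b', 'c']
'd': index 0 in ['d', 'b', 'c'] -> ['d', 'b', 'c']
'c': index 2 in ['d', 'b', 'c'] -> ['c', 'd', 'b']
'c': index 0 in ['c', 'd', 'b'] -> ['c', 'd', 'b']
'd': index 1 in ['c', 'd', 'b'] -> ['d', 'c', 'b']
'b': index 2 in ['d', 'c', 'b'] -> ['b', 'd', 'c']
'd': index 1 in ['b', 'd', 'c'] -> ['d', 'b', 'c']
'c': index 2 in ['d', 'b', 'c'] -> ['c', 'd', 'b']


Output: [0, 2, 0, 0, 2, 0, 1, 2, 1, 2]


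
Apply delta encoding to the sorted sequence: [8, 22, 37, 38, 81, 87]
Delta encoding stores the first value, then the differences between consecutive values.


First value: 8
Deltas:
  22 - 8 = 14
  37 - 22 = 15
  38 - 37 = 1
  81 - 38 = 43
  87 - 81 = 6


Delta encoded: [8, 14, 15, 1, 43, 6]


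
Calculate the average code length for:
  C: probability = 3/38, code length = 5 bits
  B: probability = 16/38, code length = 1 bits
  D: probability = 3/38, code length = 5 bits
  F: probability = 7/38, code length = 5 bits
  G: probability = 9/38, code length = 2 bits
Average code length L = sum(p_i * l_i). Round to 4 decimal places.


Weighted contributions p_i * l_i:
  C: (3/38) * 5 = 15/38
  B: (16/38) * 1 = 16/38
  D: (3/38) * 5 = 15/38
  F: (7/38) * 5 = 35/38
  G: (9/38) * 2 = 18/38
Sum = (15 + 16 + 15 + 35 + 18)/38 = 99/38

L = 99/38 = 2.6053 bits/symbol


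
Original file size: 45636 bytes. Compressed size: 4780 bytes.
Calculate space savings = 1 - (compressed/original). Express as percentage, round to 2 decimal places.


ratio = compressed/original = 4780/45636 = 0.104742
savings = 1 - ratio = 1 - 0.104742 = 0.895258
as a percentage: 0.895258 * 100 = 89.53%

Space savings = 1 - 4780/45636 = 89.53%


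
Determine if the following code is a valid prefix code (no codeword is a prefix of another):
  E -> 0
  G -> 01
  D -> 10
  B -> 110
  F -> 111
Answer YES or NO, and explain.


Checking each pair (does one codeword prefix another?):
  E='0' vs G='01': prefix -- VIOLATION

NO -- this is NOT a valid prefix code. E (0) is a prefix of G (01).


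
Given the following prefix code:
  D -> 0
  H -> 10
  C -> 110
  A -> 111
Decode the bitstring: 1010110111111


Decoding step by step:
Bits 10 -> H
Bits 10 -> H
Bits 110 -> C
Bits 111 -> A
Bits 111 -> A


Decoded message: HHCAA


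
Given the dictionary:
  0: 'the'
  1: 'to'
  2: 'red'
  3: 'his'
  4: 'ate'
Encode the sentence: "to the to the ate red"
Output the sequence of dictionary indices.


Look up each word in the dictionary:
  'to' -> 1
  'the' -> 0
  'to' -> 1
  'the' -> 0
  'ate' -> 4
  'red' -> 2

Encoded: [1, 0, 1, 0, 4, 2]


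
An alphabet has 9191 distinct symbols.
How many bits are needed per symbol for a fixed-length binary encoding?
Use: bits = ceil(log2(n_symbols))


log2(9191) = 13.166
Bracket: 2^13 = 8192 < 9191 <= 2^14 = 16384
So ceil(log2(9191)) = 14

bits = ceil(log2(9191)) = ceil(13.166) = 14 bits


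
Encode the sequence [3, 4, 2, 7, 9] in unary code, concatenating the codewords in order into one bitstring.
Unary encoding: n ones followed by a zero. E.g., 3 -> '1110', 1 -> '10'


Encode each number as n ones followed by a terminating 0:
  3 -> 1110 (4 bits)
  4 -> 11110 (5 bits)
  2 -> 110 (3 bits)
  7 -> 11111110 (8 bits)
  9 -> 1111111110 (10 bits)
Total length = 4 + 5 + 3 + 8 + 10 = 30 bits.

Unary([3, 4, 2, 7, 9]) = 111011110110111111101111111110 (30 bits)


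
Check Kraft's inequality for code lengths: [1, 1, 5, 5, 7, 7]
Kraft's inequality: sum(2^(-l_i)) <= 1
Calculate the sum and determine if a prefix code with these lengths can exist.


Sum = 2^(-1) + 2^(-1) + 2^(-5) + 2^(-5) + 2^(-7) + 2^(-7)
    = 0.5 + 0.5 + 0.03125 + 0.03125 + 0.0078125 + 0.0078125
    = 138/128 = 1.078125
Since 1.078125 > 1, Kraft's inequality is NOT satisfied.
A prefix code with these lengths CANNOT exist.

Kraft sum = 1.078125. Not satisfied.


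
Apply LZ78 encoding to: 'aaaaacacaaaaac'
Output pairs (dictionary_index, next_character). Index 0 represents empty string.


LZ78 encoding steps:
Dictionary: {0: ''}
Step 1: w='' (idx 0), next='a' -> output (0, 'a'), add 'a' as idx 1
Step 2: w='a' (idx 1), next='a' -> output (1, 'a'), add 'aa' as idx 2
Step 3: w='aa' (idx 2), next='c' -> output (2, 'c'), add 'aac' as idx 3
Step 4: w='a' (idx 1), next='c' -> output (1, 'c'), add 'ac' as idx 4
Step 5: w='aa' (idx 2), next='a' -> output (2, 'a'), add 'aaa' as idx 5
Step 6: w='aac' (idx 3), end of input -> output (3, '')


Encoded: [(0, 'a'), (1, 'a'), (2, 'c'), (1, 'c'), (2, 'a'), (3, '')]


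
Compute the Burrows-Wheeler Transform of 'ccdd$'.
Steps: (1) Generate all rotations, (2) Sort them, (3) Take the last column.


Rotations (sorted):
  0: $ccdd -> last char: d
  1: ccdd$ -> last char: $
  2: cdd$c -> last char: c
  3: d$ccd -> last char: d
  4: dd$cc -> last char: c


BWT = d$cdc


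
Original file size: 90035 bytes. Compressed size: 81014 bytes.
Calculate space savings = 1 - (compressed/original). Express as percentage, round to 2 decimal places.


ratio = compressed/original = 81014/90035 = 0.899806
savings = 1 - ratio = 1 - 0.899806 = 0.100194
as a percentage: 0.100194 * 100 = 10.02%

Space savings = 1 - 81014/90035 = 10.02%


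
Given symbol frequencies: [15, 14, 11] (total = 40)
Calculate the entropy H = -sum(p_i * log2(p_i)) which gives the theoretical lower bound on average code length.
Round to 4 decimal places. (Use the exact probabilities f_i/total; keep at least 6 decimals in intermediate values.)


Per-symbol terms -p_i * log2(p_i) with p_i = f_i/40:
  p = 15/40 = 0.375000: log2(p) = -1.415037, -p*log2(p) = 0.530639
  p = 14/40 = 0.350000: log2(p) = -1.514573, -p*log2(p) = 0.530101
  p = 11/40 = 0.275000: log2(p) = -1.862496, -p*log2(p) = 0.512187
H = 0.530639 + 0.530101 + 0.512187 = 1.572927

H = 1.5729 bits/symbol


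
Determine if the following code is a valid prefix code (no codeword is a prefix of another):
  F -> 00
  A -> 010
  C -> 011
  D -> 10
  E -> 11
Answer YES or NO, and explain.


Checking each pair (does one codeword prefix another?):
  F='00' vs A='010': no prefix
  F='00' vs C='011': no prefix
  F='00' vs D='10': no prefix
  F='00' vs E='11': no prefix
  A='010' vs F='00': no prefix
  A='010' vs C='011': no prefix
  A='010' vs D='10': no prefix
  A='010' vs E='11': no prefix
  C='011' vs F='00': no prefix
  C='011' vs A='010': no prefix
  C='011' vs D='10': no prefix
  C='011' vs E='11': no prefix
  D='10' vs F='00': no prefix
  D='10' vs A='010': no prefix
  D='10' vs C='011': no prefix
  D='10' vs E='11': no prefix
  E='11' vs F='00': no prefix
  E='11' vs A='010': no prefix
  E='11' vs C='011': no prefix
  E='11' vs D='10': no prefix
No violation found over all pairs.

YES -- this is a valid prefix code. No codeword is a prefix of any other codeword.


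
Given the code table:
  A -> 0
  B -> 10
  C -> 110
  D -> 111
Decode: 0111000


Decoding:
0 -> A
111 -> D
0 -> A
0 -> A
0 -> A


Result: ADAAA


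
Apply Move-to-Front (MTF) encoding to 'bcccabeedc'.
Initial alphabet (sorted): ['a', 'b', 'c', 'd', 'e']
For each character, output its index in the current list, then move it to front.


MTF encoding:
'b': index 1 in ['a', 'b', 'c', 'd', 'e'] -> ['b', 'a', 'c', 'd', 'e']
'c': index 2 in ['b', 'a', 'c', 'd', 'e'] -> ['c', 'b', 'a', 'd', 'e']
'c': index 0 in ['c', 'b', 'a', 'd', 'e'] -> ['c', 'b', 'a', 'd', 'e']
'c': index 0 in ['c', 'b', 'a', 'd', 'e'] -> ['c', 'b', 'a', 'd', 'e']
'a': index 2 in ['c', 'b', 'a', 'd', 'e'] -> ['a', 'c', 'b', 'd', 'e']
'b': index 2 in ['a', 'c', 'b', 'd', 'e'] -> ['b', 'a', 'c', 'd', 'e']
'e': index 4 in ['b', 'a', 'c', 'd', 'e'] -> ['e', 'b', 'a', 'c', 'd']
'e': index 0 in ['e', 'b', 'a', 'c', 'd'] -> ['e', 'b', 'a', 'c', 'd']
'd': index 4 in ['e', 'b', 'a', 'c', 'd'] -> ['d', 'e', 'b', 'a', 'c']
'c': index 4 in ['d', 'e', 'b', 'a', 'c'] -> ['c', 'd', 'e', 'b', 'a']


Output: [1, 2, 0, 0, 2, 2, 4, 0, 4, 4]


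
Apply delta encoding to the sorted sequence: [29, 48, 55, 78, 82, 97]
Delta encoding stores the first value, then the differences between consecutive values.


First value: 29
Deltas:
  48 - 29 = 19
  55 - 48 = 7
  78 - 55 = 23
  82 - 78 = 4
  97 - 82 = 15


Delta encoded: [29, 19, 7, 23, 4, 15]


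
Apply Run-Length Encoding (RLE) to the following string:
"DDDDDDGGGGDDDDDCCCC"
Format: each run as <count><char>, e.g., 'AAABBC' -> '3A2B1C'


Scanning runs left to right:
  i=0: run of 'D' x 6 -> '6D'
  i=6: run of 'G' x 4 -> '4G'
  i=10: run of 'D' x 5 -> '5D'
  i=15: run of 'C' x 4 -> '4C'

RLE = 6D4G5D4C


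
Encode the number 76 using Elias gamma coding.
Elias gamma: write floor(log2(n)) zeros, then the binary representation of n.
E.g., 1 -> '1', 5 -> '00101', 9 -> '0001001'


num_bits = floor(log2(76)) + 1 = 7
leading_zeros = num_bits - 1 = 6
binary(76) = 1001100

Elias gamma(76) = '000000' + '1001100' = 0000001001100 (13 bits)


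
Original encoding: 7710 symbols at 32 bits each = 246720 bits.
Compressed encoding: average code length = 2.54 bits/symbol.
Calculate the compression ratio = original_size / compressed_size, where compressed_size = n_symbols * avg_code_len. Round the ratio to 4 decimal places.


original_size = n_symbols * orig_bits = 7710 * 32 = 246720 bits
compressed_size = n_symbols * avg_code_len = 7710 * 2.54 = 19583.4 bits
ratio = original_size / compressed_size = 246720 / 19583.4 = 12.5984

Compression ratio = 12.5984


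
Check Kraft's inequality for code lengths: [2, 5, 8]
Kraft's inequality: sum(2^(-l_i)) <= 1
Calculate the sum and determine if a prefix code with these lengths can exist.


Sum = 2^(-2) + 2^(-5) + 2^(-8)
    = 0.25 + 0.03125 + 0.00390625
    = 73/256 = 0.28515625
Since 0.28515625 <= 1, Kraft's inequality IS satisfied.
A prefix code with these lengths CAN exist.

Kraft sum = 0.28515625. Satisfied.


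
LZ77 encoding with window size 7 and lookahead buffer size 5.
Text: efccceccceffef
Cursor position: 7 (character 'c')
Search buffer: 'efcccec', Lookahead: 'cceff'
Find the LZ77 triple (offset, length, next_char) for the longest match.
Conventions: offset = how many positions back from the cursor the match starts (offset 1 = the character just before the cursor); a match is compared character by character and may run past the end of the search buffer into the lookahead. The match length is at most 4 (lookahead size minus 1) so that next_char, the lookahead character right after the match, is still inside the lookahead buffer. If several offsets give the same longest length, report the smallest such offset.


Try each offset into the search buffer:
  offset=1 (pos 6, char 'c'): match length 2
  offset=2 (pos 5, char 'e'): match length 0
  offset=3 (pos 4, char 'c'): match length 1
  offset=4 (pos 3, char 'c'): match length 3
  offset=5 (pos 2, char 'c'): match length 2
  offset=6 (pos 1, char 'f'): match length 0
  offset=7 (pos 0, char 'e'): match length 0
Longest match has length 3 at offset 4.
next_char = character at position 7 + 3 = 10 -> 'f'

Best match: offset=4, length=3 (matching 'cce' starting at position 3)
LZ77 triple: (4, 3, 'f')


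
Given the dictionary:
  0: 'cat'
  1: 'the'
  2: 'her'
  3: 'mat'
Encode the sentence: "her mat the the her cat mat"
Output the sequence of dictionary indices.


Look up each word in the dictionary:
  'her' -> 2
  'mat' -> 3
  'the' -> 1
  'the' -> 1
  'her' -> 2
  'cat' -> 0
  'mat' -> 3

Encoded: [2, 3, 1, 1, 2, 0, 3]


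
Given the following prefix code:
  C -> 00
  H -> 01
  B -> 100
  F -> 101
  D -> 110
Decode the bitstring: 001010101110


Decoding step by step:
Bits 00 -> C
Bits 101 -> F
Bits 01 -> H
Bits 01 -> H
Bits 110 -> D


Decoded message: CFHHD


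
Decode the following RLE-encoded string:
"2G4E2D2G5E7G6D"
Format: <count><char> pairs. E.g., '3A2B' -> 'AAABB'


Expanding each <count><char> pair:
  2G -> 'GG'
  4E -> 'EEEE'
  2D -> 'DD'
  2G -> 'GG'
  5E -> 'EEEEE'
  7G -> 'GGGGGGG'
  6D -> 'DDDDDD'

Decoded = GGEEEEDDGGEEEEEGGGGGGGDDDDDD


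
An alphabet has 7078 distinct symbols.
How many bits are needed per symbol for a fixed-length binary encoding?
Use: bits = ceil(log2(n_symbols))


log2(7078) = 12.7891
Bracket: 2^12 = 4096 < 7078 <= 2^13 = 8192
So ceil(log2(7078)) = 13

bits = ceil(log2(7078)) = ceil(12.7891) = 13 bits


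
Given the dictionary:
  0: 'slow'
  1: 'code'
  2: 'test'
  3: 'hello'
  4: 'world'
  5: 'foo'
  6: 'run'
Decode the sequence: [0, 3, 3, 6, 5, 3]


Look up each index in the dictionary:
  0 -> 'slow'
  3 -> 'hello'
  3 -> 'hello'
  6 -> 'run'
  5 -> 'foo'
  3 -> 'hello'

Decoded: "slow hello hello run foo hello"


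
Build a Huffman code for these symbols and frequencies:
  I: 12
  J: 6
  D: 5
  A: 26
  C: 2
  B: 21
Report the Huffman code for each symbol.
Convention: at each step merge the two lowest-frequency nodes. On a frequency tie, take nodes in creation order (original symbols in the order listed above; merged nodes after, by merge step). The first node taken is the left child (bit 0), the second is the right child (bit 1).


Huffman tree construction:
Step 1: Merge C(2) + D(5) = 7
Step 2: Merge J(6) + (C+D)(7) = 13
Step 3: Merge I(12) + (J+(C+D))(13) = 25
Step 4: Merge B(21) + (I+(J+(C+D)))(25) = 46
Step 5: Merge A(26) + (B+(I+(J+(C+D))))(46) = 72
Read each symbol's code off the tree from the root (left child = 0, right child = 1).

Codes:
  I: 110 (length 3)
  J: 1110 (length 4)
  D: 11111 (length 5)
  A: 0 (length 1)
  C: 11110 (length 5)
  B: 10 (length 2)
Average code length: 163/72 = 2.2639 bits/symbol


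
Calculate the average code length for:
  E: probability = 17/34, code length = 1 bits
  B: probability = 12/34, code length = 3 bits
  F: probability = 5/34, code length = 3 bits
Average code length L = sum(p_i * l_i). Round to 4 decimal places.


Weighted contributions p_i * l_i:
  E: (17/34) * 1 = 17/34
  B: (12/34) * 3 = 36/34
  F: (5/34) * 3 = 15/34
Sum = (17 + 36 + 15)/34 = 68/34

L = 68/34 = 2.0000 bits/symbol


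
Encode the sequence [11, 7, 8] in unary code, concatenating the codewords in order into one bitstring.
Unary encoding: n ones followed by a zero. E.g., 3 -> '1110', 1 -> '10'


Encode each number as n ones followed by a terminating 0:
  11 -> 111111111110 (12 bits)
  7 -> 11111110 (8 bits)
  8 -> 111111110 (9 bits)
Total length = 12 + 8 + 9 = 29 bits.

Unary([11, 7, 8]) = 11111111111011111110111111110 (29 bits)


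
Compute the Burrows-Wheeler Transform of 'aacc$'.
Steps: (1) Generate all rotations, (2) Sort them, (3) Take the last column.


Rotations (sorted):
  0: $aacc -> last char: c
  1: aacc$ -> last char: $
  2: acc$a -> last char: a
  3: c$aac -> last char: c
  4: cc$aa -> last char: a


BWT = c$aca


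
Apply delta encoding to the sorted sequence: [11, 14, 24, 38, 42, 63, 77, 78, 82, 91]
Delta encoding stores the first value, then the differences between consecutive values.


First value: 11
Deltas:
  14 - 11 = 3
  24 - 14 = 10
  38 - 24 = 14
  42 - 38 = 4
  63 - 42 = 21
  77 - 63 = 14
  78 - 77 = 1
  82 - 78 = 4
  91 - 82 = 9


Delta encoded: [11, 3, 10, 14, 4, 21, 14, 1, 4, 9]


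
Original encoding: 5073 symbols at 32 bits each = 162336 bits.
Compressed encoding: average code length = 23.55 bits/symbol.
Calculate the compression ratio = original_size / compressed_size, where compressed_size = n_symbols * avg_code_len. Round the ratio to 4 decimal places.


original_size = n_symbols * orig_bits = 5073 * 32 = 162336 bits
compressed_size = n_symbols * avg_code_len = 5073 * 23.55 = 119469.15 bits
ratio = original_size / compressed_size = 162336 / 119469.15 = 1.3588

Compression ratio = 1.3588


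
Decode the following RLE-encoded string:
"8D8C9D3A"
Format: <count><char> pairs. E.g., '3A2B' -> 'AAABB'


Expanding each <count><char> pair:
  8D -> 'DDDDDDDD'
  8C -> 'CCCCCCCC'
  9D -> 'DDDDDDDDD'
  3A -> 'AAA'

Decoded = DDDDDDDDCCCCCCCCDDDDDDDDDAAA


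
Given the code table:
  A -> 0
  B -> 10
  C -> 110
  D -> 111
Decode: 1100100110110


Decoding:
110 -> C
0 -> A
10 -> B
0 -> A
110 -> C
110 -> C


Result: CABACC


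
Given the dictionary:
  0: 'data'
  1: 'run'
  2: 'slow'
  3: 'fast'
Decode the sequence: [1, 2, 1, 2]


Look up each index in the dictionary:
  1 -> 'run'
  2 -> 'slow'
  1 -> 'run'
  2 -> 'slow'

Decoded: "run slow run slow"


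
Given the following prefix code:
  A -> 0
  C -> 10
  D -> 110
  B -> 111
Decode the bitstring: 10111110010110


Decoding step by step:
Bits 10 -> C
Bits 111 -> B
Bits 110 -> D
Bits 0 -> A
Bits 10 -> C
Bits 110 -> D


Decoded message: CBDACD


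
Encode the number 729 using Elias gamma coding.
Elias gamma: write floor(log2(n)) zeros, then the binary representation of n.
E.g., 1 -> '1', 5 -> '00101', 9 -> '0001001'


num_bits = floor(log2(729)) + 1 = 10
leading_zeros = num_bits - 1 = 9
binary(729) = 1011011001

Elias gamma(729) = '000000000' + '1011011001' = 0000000001011011001 (19 bits)


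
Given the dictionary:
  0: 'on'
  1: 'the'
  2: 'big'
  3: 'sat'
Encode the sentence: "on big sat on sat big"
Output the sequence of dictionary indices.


Look up each word in the dictionary:
  'on' -> 0
  'big' -> 2
  'sat' -> 3
  'on' -> 0
  'sat' -> 3
  'big' -> 2

Encoded: [0, 2, 3, 0, 3, 2]


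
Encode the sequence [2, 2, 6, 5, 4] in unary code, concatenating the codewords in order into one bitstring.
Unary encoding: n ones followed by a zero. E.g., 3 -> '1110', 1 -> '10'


Encode each number as n ones followed by a terminating 0:
  2 -> 110 (3 bits)
  2 -> 110 (3 bits)
  6 -> 1111110 (7 bits)
  5 -> 111110 (6 bits)
  4 -> 11110 (5 bits)
Total length = 3 + 3 + 7 + 6 + 5 = 24 bits.

Unary([2, 2, 6, 5, 4]) = 110110111111011111011110 (24 bits)


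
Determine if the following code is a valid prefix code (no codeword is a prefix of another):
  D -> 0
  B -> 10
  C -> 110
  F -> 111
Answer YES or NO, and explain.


Checking each pair (does one codeword prefix another?):
  D='0' vs B='10': no prefix
  D='0' vs C='110': no prefix
  D='0' vs F='111': no prefix
  B='10' vs D='0': no prefix
  B='10' vs C='110': no prefix
  B='10' vs F='111': no prefix
  C='110' vs D='0': no prefix
  C='110' vs B='10': no prefix
  C='110' vs F='111': no prefix
  F='111' vs D='0': no prefix
  F='111' vs B='10': no prefix
  F='111' vs C='110': no prefix
No violation found over all pairs.

YES -- this is a valid prefix code. No codeword is a prefix of any other codeword.


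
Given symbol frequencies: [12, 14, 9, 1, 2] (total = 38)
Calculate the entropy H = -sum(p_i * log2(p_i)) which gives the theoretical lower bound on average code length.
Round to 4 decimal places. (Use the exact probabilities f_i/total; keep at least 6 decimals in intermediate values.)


Per-symbol terms -p_i * log2(p_i) with p_i = f_i/38:
  p = 12/38 = 0.315789: log2(p) = -1.662965, -p*log2(p) = 0.525147
  p = 14/38 = 0.368421: log2(p) = -1.440573, -p*log2(p) = 0.530737
  p = 9/38 = 0.236842: log2(p) = -2.078003, -p*log2(p) = 0.492158
  p = 1/38 = 0.026316: log2(p) = -5.247928, -p*log2(p) = 0.138103
  p = 2/38 = 0.052632: log2(p) = -4.247928, -p*log2(p) = 0.223575
H = 0.525147 + 0.530737 + 0.492158 + 0.138103 + 0.223575 = 1.909720

H = 1.9097 bits/symbol


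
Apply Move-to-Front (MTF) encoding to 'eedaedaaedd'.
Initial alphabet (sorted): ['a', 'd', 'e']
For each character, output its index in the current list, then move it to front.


MTF encoding:
'e': index 2 in ['a', 'd', 'e'] -> ['e', 'a', 'd']
'e': index 0 in ['e', 'a', 'd'] -> ['e', 'a', 'd']
'd': index 2 in ['e', 'a', 'd'] -> ['d', 'e', 'a']
'a': index 2 in ['d', 'e', 'a'] -> ['a', 'd', 'e']
'e': index 2 in ['a', 'd', 'e'] -> ['e', 'a', 'd']
'd': index 2 in ['e', 'a', 'd'] -> ['d', 'e', 'a']
'a': index 2 in ['d', 'e', 'a'] -> ['a', 'd', 'e']
'a': index 0 in ['a', 'd', 'e'] -> ['a', 'd', 'e']
'e': index 2 in ['a', 'd', 'e'] -> ['e', 'a', 'd']
'd': index 2 in ['e', 'a', 'd'] -> ['d', 'e', 'a']
'd': index 0 in ['d', 'e', 'a'] -> ['d', 'e', 'a']


Output: [2, 0, 2, 2, 2, 2, 2, 0, 2, 2, 0]


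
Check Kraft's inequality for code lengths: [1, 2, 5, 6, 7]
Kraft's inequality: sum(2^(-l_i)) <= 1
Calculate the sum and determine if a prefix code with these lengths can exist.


Sum = 2^(-1) + 2^(-2) + 2^(-5) + 2^(-6) + 2^(-7)
    = 0.5 + 0.25 + 0.03125 + 0.015625 + 0.0078125
    = 103/128 = 0.8046875
Since 0.8046875 <= 1, Kraft's inequality IS satisfied.
A prefix code with these lengths CAN exist.

Kraft sum = 0.8046875. Satisfied.


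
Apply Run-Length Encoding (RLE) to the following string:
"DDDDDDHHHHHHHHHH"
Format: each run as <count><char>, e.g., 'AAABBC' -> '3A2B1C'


Scanning runs left to right:
  i=0: run of 'D' x 6 -> '6D'
  i=6: run of 'H' x 10 -> '10H'

RLE = 6D10H


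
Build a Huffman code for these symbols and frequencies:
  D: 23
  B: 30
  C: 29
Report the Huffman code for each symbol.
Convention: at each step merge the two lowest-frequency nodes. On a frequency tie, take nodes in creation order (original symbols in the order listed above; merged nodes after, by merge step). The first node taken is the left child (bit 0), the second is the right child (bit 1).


Huffman tree construction:
Step 1: Merge D(23) + C(29) = 52
Step 2: Merge B(30) + (D+C)(52) = 82
Read each symbol's code off the tree from the root (left child = 0, right child = 1).

Codes:
  D: 10 (length 2)
  B: 0 (length 1)
  C: 11 (length 2)
Average code length: 134/82 = 1.6341 bits/symbol


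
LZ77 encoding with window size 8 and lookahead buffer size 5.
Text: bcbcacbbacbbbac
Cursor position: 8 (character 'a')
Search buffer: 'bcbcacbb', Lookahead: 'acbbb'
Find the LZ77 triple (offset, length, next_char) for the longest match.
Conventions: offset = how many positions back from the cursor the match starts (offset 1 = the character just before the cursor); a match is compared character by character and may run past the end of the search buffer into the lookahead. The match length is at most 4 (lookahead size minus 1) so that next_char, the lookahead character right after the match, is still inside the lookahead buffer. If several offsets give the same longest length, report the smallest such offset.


Try each offset into the search buffer:
  offset=1 (pos 7, char 'b'): match length 0
  offset=2 (pos 6, char 'b'): match length 0
  offset=3 (pos 5, char 'c'): match length 0
  offset=4 (pos 4, char 'a'): match length 4
  offset=5 (pos 3, char 'c'): match length 0
  offset=6 (pos 2, char 'b'): match length 0
  offset=7 (pos 1, char 'c'): match length 0
  offset=8 (pos 0, char 'b'): match length 0
Longest match has length 4 at offset 4.
next_char = character at position 8 + 4 = 12 -> 'b'

Best match: offset=4, length=4 (matching 'acbb' starting at position 4)
LZ77 triple: (4, 4, 'b')


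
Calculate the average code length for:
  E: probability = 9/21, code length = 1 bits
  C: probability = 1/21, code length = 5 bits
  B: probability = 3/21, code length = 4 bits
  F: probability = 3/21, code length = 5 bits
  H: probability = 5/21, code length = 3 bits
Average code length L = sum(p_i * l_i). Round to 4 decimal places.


Weighted contributions p_i * l_i:
  E: (9/21) * 1 = 9/21
  C: (1/21) * 5 = 5/21
  B: (3/21) * 4 = 12/21
  F: (3/21) * 5 = 15/21
  H: (5/21) * 3 = 15/21
Sum = (9 + 5 + 12 + 15 + 15)/21 = 56/21

L = 56/21 = 2.6667 bits/symbol


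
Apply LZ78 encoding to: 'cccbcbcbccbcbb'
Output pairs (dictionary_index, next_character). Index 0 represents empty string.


LZ78 encoding steps:
Dictionary: {0: ''}
Step 1: w='' (idx 0), next='c' -> output (0, 'c'), add 'c' as idx 1
Step 2: w='c' (idx 1), next='c' -> output (1, 'c'), add 'cc' as idx 2
Step 3: w='' (idx 0), next='b' -> output (0, 'b'), add 'b' as idx 3
Step 4: w='c' (idx 1), next='b' -> output (1, 'b'), add 'cb' as idx 4
Step 5: w='cb' (idx 4), next='c' -> output (4, 'c'), add 'cbc' as idx 5
Step 6: w='cbc' (idx 5), next='b' -> output (5, 'b'), add 'cbcb' as idx 6
Step 7: w='b' (idx 3), end of input -> output (3, '')


Encoded: [(0, 'c'), (1, 'c'), (0, 'b'), (1, 'b'), (4, 'c'), (5, 'b'), (3, '')]


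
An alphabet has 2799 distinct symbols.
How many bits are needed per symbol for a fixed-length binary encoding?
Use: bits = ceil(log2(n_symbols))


log2(2799) = 11.4507
Bracket: 2^11 = 2048 < 2799 <= 2^12 = 4096
So ceil(log2(2799)) = 12

bits = ceil(log2(2799)) = ceil(11.4507) = 12 bits
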